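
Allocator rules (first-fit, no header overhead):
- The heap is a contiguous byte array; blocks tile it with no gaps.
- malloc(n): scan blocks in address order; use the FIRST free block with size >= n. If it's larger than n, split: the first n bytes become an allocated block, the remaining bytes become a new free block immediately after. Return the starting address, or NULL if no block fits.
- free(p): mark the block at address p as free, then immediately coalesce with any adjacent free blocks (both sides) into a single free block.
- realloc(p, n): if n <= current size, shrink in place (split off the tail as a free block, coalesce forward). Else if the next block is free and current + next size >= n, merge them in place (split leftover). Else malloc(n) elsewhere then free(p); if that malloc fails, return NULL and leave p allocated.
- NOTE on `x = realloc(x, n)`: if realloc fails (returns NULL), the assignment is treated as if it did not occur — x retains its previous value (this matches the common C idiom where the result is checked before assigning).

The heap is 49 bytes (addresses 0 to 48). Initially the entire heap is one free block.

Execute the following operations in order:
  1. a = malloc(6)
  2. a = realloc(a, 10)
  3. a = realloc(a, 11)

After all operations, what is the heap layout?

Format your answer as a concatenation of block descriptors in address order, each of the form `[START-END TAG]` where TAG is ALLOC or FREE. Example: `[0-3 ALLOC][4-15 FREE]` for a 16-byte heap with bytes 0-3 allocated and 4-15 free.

Answer: [0-10 ALLOC][11-48 FREE]

Derivation:
Op 1: a = malloc(6) -> a = 0; heap: [0-5 ALLOC][6-48 FREE]
Op 2: a = realloc(a, 10) -> a = 0; heap: [0-9 ALLOC][10-48 FREE]
Op 3: a = realloc(a, 11) -> a = 0; heap: [0-10 ALLOC][11-48 FREE]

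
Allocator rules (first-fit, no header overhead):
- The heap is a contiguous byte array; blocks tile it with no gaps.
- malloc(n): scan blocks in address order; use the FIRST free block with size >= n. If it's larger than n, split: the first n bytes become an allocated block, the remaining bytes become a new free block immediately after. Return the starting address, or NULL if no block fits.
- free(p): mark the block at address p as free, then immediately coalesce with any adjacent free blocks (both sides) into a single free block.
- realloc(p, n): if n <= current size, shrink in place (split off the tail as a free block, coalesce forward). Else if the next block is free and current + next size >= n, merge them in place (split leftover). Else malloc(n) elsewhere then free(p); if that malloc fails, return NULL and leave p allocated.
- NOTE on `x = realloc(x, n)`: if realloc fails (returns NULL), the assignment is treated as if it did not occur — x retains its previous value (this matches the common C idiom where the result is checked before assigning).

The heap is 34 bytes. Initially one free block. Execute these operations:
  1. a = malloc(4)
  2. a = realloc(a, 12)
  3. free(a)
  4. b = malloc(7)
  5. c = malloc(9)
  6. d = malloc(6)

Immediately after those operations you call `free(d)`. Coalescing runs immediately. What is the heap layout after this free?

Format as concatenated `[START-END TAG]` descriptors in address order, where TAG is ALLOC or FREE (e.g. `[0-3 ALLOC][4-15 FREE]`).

Op 1: a = malloc(4) -> a = 0; heap: [0-3 ALLOC][4-33 FREE]
Op 2: a = realloc(a, 12) -> a = 0; heap: [0-11 ALLOC][12-33 FREE]
Op 3: free(a) -> (freed a); heap: [0-33 FREE]
Op 4: b = malloc(7) -> b = 0; heap: [0-6 ALLOC][7-33 FREE]
Op 5: c = malloc(9) -> c = 7; heap: [0-6 ALLOC][7-15 ALLOC][16-33 FREE]
Op 6: d = malloc(6) -> d = 16; heap: [0-6 ALLOC][7-15 ALLOC][16-21 ALLOC][22-33 FREE]
free(d): d = 16 -> block [16-21 ALLOC]; mark free, coalesce with adjacent free neighbors -> [0-6 ALLOC][7-15 ALLOC][16-33 FREE]

Answer: [0-6 ALLOC][7-15 ALLOC][16-33 FREE]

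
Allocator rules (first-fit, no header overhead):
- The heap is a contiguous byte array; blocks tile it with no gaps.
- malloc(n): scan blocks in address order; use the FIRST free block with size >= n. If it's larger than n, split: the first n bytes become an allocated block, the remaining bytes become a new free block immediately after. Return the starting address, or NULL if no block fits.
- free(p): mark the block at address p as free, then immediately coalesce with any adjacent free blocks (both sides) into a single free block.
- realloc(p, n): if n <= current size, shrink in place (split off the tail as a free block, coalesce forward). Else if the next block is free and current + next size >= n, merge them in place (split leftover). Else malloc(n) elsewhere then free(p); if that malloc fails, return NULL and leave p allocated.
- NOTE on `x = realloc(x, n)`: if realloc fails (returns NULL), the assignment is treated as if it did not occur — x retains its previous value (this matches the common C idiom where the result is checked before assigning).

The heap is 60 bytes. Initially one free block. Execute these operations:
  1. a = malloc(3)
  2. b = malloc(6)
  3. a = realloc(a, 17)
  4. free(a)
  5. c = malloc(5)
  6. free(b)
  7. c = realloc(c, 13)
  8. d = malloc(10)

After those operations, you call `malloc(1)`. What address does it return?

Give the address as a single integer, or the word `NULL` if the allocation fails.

Answer: 0

Derivation:
Op 1: a = malloc(3) -> a = 0; heap: [0-2 ALLOC][3-59 FREE]
Op 2: b = malloc(6) -> b = 3; heap: [0-2 ALLOC][3-8 ALLOC][9-59 FREE]
Op 3: a = realloc(a, 17) -> a = 9; heap: [0-2 FREE][3-8 ALLOC][9-25 ALLOC][26-59 FREE]
Op 4: free(a) -> (freed a); heap: [0-2 FREE][3-8 ALLOC][9-59 FREE]
Op 5: c = malloc(5) -> c = 9; heap: [0-2 FREE][3-8 ALLOC][9-13 ALLOC][14-59 FREE]
Op 6: free(b) -> (freed b); heap: [0-8 FREE][9-13 ALLOC][14-59 FREE]
Op 7: c = realloc(c, 13) -> c = 9; heap: [0-8 FREE][9-21 ALLOC][22-59 FREE]
Op 8: d = malloc(10) -> d = 22; heap: [0-8 FREE][9-21 ALLOC][22-31 ALLOC][32-59 FREE]
malloc(1): first-fit scan over [0-8 FREE][9-21 ALLOC][22-31 ALLOC][32-59 FREE] -> 0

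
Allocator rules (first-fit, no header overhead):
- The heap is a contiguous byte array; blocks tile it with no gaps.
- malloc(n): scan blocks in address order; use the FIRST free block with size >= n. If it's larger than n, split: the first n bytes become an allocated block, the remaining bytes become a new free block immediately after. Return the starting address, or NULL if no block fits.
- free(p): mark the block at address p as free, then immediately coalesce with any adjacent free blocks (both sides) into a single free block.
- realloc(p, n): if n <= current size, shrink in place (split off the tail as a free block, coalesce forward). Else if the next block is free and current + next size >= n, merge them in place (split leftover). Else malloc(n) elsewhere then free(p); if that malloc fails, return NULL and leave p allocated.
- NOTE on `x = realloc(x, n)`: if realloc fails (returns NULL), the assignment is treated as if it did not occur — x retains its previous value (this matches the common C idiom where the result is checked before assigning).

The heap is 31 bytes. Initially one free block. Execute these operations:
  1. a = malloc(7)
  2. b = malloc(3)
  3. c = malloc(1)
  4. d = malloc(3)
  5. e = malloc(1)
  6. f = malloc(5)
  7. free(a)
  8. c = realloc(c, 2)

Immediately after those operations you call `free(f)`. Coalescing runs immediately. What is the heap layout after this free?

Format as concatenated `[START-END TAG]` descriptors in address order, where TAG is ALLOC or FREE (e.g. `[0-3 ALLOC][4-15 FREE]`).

Op 1: a = malloc(7) -> a = 0; heap: [0-6 ALLOC][7-30 FREE]
Op 2: b = malloc(3) -> b = 7; heap: [0-6 ALLOC][7-9 ALLOC][10-30 FREE]
Op 3: c = malloc(1) -> c = 10; heap: [0-6 ALLOC][7-9 ALLOC][10-10 ALLOC][11-30 FREE]
Op 4: d = malloc(3) -> d = 11; heap: [0-6 ALLOC][7-9 ALLOC][10-10 ALLOC][11-13 ALLOC][14-30 FREE]
Op 5: e = malloc(1) -> e = 14; heap: [0-6 ALLOC][7-9 ALLOC][10-10 ALLOC][11-13 ALLOC][14-14 ALLOC][15-30 FREE]
Op 6: f = malloc(5) -> f = 15; heap: [0-6 ALLOC][7-9 ALLOC][10-10 ALLOC][11-13 ALLOC][14-14 ALLOC][15-19 ALLOC][20-30 FREE]
Op 7: free(a) -> (freed a); heap: [0-6 FREE][7-9 ALLOC][10-10 ALLOC][11-13 ALLOC][14-14 ALLOC][15-19 ALLOC][20-30 FREE]
Op 8: c = realloc(c, 2) -> c = 0; heap: [0-1 ALLOC][2-6 FREE][7-9 ALLOC][10-10 FREE][11-13 ALLOC][14-14 ALLOC][15-19 ALLOC][20-30 FREE]
free(f): f = 15 -> block [15-19 ALLOC]; mark free, coalesce with adjacent free neighbors -> [0-1 ALLOC][2-6 FREE][7-9 ALLOC][10-10 FREE][11-13 ALLOC][14-14 ALLOC][15-30 FREE]

Answer: [0-1 ALLOC][2-6 FREE][7-9 ALLOC][10-10 FREE][11-13 ALLOC][14-14 ALLOC][15-30 FREE]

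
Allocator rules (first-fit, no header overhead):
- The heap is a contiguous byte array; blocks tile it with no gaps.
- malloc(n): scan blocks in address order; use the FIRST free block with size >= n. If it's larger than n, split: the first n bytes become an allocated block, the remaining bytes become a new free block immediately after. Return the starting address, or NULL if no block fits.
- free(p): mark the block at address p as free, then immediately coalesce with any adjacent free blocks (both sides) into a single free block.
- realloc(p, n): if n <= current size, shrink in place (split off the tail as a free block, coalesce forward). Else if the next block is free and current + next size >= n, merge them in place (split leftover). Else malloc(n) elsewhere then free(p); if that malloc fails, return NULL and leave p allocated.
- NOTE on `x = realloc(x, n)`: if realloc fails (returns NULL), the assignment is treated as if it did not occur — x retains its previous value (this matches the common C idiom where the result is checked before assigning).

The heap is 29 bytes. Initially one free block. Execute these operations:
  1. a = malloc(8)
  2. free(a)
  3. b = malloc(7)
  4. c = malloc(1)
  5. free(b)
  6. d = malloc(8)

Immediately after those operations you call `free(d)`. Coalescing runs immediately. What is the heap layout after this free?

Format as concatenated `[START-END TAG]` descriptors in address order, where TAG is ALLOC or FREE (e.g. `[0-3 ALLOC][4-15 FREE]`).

Op 1: a = malloc(8) -> a = 0; heap: [0-7 ALLOC][8-28 FREE]
Op 2: free(a) -> (freed a); heap: [0-28 FREE]
Op 3: b = malloc(7) -> b = 0; heap: [0-6 ALLOC][7-28 FREE]
Op 4: c = malloc(1) -> c = 7; heap: [0-6 ALLOC][7-7 ALLOC][8-28 FREE]
Op 5: free(b) -> (freed b); heap: [0-6 FREE][7-7 ALLOC][8-28 FREE]
Op 6: d = malloc(8) -> d = 8; heap: [0-6 FREE][7-7 ALLOC][8-15 ALLOC][16-28 FREE]
free(d): d = 8 -> block [8-15 ALLOC]; mark free, coalesce with adjacent free neighbors -> [0-6 FREE][7-7 ALLOC][8-28 FREE]

Answer: [0-6 FREE][7-7 ALLOC][8-28 FREE]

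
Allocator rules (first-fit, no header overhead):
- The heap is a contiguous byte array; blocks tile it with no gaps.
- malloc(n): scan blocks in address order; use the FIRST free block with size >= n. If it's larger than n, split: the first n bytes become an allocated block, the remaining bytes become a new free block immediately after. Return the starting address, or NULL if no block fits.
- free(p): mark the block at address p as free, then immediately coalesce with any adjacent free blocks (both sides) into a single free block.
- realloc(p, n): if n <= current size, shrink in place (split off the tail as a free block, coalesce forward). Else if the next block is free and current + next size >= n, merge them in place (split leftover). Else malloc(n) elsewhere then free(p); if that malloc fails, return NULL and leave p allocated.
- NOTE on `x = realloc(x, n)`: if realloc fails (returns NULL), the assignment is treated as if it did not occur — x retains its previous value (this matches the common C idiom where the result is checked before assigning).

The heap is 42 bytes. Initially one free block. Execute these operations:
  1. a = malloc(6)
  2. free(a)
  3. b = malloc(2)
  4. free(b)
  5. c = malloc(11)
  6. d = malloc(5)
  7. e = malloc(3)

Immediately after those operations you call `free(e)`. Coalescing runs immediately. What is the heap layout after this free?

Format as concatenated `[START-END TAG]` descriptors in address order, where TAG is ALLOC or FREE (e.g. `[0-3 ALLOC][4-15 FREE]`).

Op 1: a = malloc(6) -> a = 0; heap: [0-5 ALLOC][6-41 FREE]
Op 2: free(a) -> (freed a); heap: [0-41 FREE]
Op 3: b = malloc(2) -> b = 0; heap: [0-1 ALLOC][2-41 FREE]
Op 4: free(b) -> (freed b); heap: [0-41 FREE]
Op 5: c = malloc(11) -> c = 0; heap: [0-10 ALLOC][11-41 FREE]
Op 6: d = malloc(5) -> d = 11; heap: [0-10 ALLOC][11-15 ALLOC][16-41 FREE]
Op 7: e = malloc(3) -> e = 16; heap: [0-10 ALLOC][11-15 ALLOC][16-18 ALLOC][19-41 FREE]
free(e): e = 16 -> block [16-18 ALLOC]; mark free, coalesce with adjacent free neighbors -> [0-10 ALLOC][11-15 ALLOC][16-41 FREE]

Answer: [0-10 ALLOC][11-15 ALLOC][16-41 FREE]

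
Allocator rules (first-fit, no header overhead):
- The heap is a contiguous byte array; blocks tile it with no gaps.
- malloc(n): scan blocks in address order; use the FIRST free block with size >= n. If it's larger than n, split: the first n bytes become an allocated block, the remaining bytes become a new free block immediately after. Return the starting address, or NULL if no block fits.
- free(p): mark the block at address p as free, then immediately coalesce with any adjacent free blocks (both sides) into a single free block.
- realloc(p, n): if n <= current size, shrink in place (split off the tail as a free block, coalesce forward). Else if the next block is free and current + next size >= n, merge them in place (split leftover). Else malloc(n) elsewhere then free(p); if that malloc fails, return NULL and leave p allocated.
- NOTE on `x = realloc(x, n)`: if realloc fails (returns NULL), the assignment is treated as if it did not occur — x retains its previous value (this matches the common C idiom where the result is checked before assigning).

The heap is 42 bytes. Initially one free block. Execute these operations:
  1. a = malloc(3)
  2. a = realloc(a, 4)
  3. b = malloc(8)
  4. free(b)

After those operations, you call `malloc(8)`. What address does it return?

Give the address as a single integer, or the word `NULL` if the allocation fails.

Op 1: a = malloc(3) -> a = 0; heap: [0-2 ALLOC][3-41 FREE]
Op 2: a = realloc(a, 4) -> a = 0; heap: [0-3 ALLOC][4-41 FREE]
Op 3: b = malloc(8) -> b = 4; heap: [0-3 ALLOC][4-11 ALLOC][12-41 FREE]
Op 4: free(b) -> (freed b); heap: [0-3 ALLOC][4-41 FREE]
malloc(8): first-fit scan over [0-3 ALLOC][4-41 FREE] -> 4

Answer: 4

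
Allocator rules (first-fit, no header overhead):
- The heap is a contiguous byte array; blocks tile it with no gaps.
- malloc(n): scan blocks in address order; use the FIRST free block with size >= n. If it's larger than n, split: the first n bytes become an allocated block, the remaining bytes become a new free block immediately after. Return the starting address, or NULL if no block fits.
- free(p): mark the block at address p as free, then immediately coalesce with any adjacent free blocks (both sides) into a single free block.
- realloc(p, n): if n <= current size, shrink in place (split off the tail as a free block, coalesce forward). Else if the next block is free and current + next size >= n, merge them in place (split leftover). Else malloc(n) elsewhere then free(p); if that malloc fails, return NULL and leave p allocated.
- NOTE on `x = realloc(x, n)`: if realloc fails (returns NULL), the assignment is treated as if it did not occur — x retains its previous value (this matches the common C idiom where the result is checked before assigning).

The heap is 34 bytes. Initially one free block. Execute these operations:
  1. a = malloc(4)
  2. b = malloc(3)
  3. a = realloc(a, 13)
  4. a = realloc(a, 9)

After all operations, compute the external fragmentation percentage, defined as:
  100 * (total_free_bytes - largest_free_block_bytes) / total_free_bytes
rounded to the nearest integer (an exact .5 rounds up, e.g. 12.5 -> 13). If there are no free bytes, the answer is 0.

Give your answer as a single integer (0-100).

Answer: 18

Derivation:
Op 1: a = malloc(4) -> a = 0; heap: [0-3 ALLOC][4-33 FREE]
Op 2: b = malloc(3) -> b = 4; heap: [0-3 ALLOC][4-6 ALLOC][7-33 FREE]
Op 3: a = realloc(a, 13) -> a = 7; heap: [0-3 FREE][4-6 ALLOC][7-19 ALLOC][20-33 FREE]
Op 4: a = realloc(a, 9) -> a = 7; heap: [0-3 FREE][4-6 ALLOC][7-15 ALLOC][16-33 FREE]
Free blocks: [4 18] total_free=22 largest=18 -> 100*(22-18)/22 = 400/22 ≈ 18.182 -> rounds to 18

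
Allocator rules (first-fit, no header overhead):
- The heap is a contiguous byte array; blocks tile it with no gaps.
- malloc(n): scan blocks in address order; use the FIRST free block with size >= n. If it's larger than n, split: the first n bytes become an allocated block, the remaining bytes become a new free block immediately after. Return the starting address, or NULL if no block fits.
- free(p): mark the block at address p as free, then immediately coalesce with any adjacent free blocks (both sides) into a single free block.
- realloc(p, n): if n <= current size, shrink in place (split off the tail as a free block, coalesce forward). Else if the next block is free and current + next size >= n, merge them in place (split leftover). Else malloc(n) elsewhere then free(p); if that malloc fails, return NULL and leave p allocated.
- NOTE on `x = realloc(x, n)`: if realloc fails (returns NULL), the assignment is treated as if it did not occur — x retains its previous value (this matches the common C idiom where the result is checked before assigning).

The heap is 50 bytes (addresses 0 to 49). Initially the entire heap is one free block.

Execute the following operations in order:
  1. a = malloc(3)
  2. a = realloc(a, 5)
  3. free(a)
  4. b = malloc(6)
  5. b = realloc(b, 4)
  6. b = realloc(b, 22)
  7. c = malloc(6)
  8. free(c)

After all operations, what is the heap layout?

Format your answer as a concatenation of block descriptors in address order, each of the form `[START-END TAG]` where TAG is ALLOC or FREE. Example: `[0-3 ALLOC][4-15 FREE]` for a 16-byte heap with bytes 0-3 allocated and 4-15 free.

Op 1: a = malloc(3) -> a = 0; heap: [0-2 ALLOC][3-49 FREE]
Op 2: a = realloc(a, 5) -> a = 0; heap: [0-4 ALLOC][5-49 FREE]
Op 3: free(a) -> (freed a); heap: [0-49 FREE]
Op 4: b = malloc(6) -> b = 0; heap: [0-5 ALLOC][6-49 FREE]
Op 5: b = realloc(b, 4) -> b = 0; heap: [0-3 ALLOC][4-49 FREE]
Op 6: b = realloc(b, 22) -> b = 0; heap: [0-21 ALLOC][22-49 FREE]
Op 7: c = malloc(6) -> c = 22; heap: [0-21 ALLOC][22-27 ALLOC][28-49 FREE]
Op 8: free(c) -> (freed c); heap: [0-21 ALLOC][22-49 FREE]

Answer: [0-21 ALLOC][22-49 FREE]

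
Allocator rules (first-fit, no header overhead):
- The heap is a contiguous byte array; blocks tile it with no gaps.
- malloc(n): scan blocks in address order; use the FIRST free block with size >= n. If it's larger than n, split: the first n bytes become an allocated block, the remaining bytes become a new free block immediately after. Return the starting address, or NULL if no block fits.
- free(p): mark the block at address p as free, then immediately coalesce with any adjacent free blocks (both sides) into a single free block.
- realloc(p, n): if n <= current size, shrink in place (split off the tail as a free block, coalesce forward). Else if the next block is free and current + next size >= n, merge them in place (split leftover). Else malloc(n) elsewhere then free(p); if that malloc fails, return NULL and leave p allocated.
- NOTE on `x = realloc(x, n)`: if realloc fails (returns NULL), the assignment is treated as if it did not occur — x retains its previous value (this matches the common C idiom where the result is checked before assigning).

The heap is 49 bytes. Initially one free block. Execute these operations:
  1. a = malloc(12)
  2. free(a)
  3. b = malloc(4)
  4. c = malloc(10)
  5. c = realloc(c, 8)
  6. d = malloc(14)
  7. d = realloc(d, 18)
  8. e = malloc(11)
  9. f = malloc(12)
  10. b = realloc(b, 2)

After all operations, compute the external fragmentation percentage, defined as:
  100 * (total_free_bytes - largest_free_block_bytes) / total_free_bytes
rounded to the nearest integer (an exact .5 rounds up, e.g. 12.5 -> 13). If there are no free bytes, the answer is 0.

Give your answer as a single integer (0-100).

Answer: 20

Derivation:
Op 1: a = malloc(12) -> a = 0; heap: [0-11 ALLOC][12-48 FREE]
Op 2: free(a) -> (freed a); heap: [0-48 FREE]
Op 3: b = malloc(4) -> b = 0; heap: [0-3 ALLOC][4-48 FREE]
Op 4: c = malloc(10) -> c = 4; heap: [0-3 ALLOC][4-13 ALLOC][14-48 FREE]
Op 5: c = realloc(c, 8) -> c = 4; heap: [0-3 ALLOC][4-11 ALLOC][12-48 FREE]
Op 6: d = malloc(14) -> d = 12; heap: [0-3 ALLOC][4-11 ALLOC][12-25 ALLOC][26-48 FREE]
Op 7: d = realloc(d, 18) -> d = 12; heap: [0-3 ALLOC][4-11 ALLOC][12-29 ALLOC][30-48 FREE]
Op 8: e = malloc(11) -> e = 30; heap: [0-3 ALLOC][4-11 ALLOC][12-29 ALLOC][30-40 ALLOC][41-48 FREE]
Op 9: f = malloc(12) -> f = NULL; heap: [0-3 ALLOC][4-11 ALLOC][12-29 ALLOC][30-40 ALLOC][41-48 FREE]
Op 10: b = realloc(b, 2) -> b = 0; heap: [0-1 ALLOC][2-3 FREE][4-11 ALLOC][12-29 ALLOC][30-40 ALLOC][41-48 FREE]
Free blocks: [2 8] total_free=10 largest=8 -> 100*(10-8)/10 = 200/10 = 20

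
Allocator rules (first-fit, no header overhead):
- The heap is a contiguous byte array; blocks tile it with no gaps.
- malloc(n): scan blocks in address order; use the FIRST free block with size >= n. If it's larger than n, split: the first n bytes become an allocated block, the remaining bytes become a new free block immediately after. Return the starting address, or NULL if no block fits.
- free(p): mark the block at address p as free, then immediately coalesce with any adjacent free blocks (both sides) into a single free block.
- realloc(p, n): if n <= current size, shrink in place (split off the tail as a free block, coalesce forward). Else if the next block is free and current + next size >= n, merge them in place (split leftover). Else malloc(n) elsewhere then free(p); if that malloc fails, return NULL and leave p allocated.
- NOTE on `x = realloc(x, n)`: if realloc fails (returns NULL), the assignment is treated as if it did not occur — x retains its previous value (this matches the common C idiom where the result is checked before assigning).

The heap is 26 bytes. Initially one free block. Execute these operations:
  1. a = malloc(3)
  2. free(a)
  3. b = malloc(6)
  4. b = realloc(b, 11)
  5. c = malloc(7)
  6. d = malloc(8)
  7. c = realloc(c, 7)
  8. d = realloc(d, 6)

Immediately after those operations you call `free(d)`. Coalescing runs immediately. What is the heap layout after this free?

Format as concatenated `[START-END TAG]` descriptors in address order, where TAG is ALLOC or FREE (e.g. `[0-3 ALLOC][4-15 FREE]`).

Answer: [0-10 ALLOC][11-17 ALLOC][18-25 FREE]

Derivation:
Op 1: a = malloc(3) -> a = 0; heap: [0-2 ALLOC][3-25 FREE]
Op 2: free(a) -> (freed a); heap: [0-25 FREE]
Op 3: b = malloc(6) -> b = 0; heap: [0-5 ALLOC][6-25 FREE]
Op 4: b = realloc(b, 11) -> b = 0; heap: [0-10 ALLOC][11-25 FREE]
Op 5: c = malloc(7) -> c = 11; heap: [0-10 ALLOC][11-17 ALLOC][18-25 FREE]
Op 6: d = malloc(8) -> d = 18; heap: [0-10 ALLOC][11-17 ALLOC][18-25 ALLOC]
Op 7: c = realloc(c, 7) -> c = 11; heap: [0-10 ALLOC][11-17 ALLOC][18-25 ALLOC]
Op 8: d = realloc(d, 6) -> d = 18; heap: [0-10 ALLOC][11-17 ALLOC][18-23 ALLOC][24-25 FREE]
free(d): d = 18 -> block [18-23 ALLOC]; mark free, coalesce with adjacent free neighbors -> [0-10 ALLOC][11-17 ALLOC][18-25 FREE]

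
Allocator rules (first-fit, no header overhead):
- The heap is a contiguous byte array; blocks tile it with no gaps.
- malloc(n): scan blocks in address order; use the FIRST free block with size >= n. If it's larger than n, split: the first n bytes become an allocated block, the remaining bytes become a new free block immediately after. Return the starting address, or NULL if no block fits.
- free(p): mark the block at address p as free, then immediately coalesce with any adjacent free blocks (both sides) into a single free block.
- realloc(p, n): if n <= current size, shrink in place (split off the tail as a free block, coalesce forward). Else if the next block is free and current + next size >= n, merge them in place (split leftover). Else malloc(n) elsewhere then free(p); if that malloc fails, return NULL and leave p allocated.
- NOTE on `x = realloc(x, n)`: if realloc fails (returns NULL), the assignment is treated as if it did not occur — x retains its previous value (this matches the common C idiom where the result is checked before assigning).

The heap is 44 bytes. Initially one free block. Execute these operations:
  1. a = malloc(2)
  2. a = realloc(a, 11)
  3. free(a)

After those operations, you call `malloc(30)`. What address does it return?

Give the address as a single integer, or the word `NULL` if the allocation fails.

Answer: 0

Derivation:
Op 1: a = malloc(2) -> a = 0; heap: [0-1 ALLOC][2-43 FREE]
Op 2: a = realloc(a, 11) -> a = 0; heap: [0-10 ALLOC][11-43 FREE]
Op 3: free(a) -> (freed a); heap: [0-43 FREE]
malloc(30): first-fit scan over [0-43 FREE] -> 0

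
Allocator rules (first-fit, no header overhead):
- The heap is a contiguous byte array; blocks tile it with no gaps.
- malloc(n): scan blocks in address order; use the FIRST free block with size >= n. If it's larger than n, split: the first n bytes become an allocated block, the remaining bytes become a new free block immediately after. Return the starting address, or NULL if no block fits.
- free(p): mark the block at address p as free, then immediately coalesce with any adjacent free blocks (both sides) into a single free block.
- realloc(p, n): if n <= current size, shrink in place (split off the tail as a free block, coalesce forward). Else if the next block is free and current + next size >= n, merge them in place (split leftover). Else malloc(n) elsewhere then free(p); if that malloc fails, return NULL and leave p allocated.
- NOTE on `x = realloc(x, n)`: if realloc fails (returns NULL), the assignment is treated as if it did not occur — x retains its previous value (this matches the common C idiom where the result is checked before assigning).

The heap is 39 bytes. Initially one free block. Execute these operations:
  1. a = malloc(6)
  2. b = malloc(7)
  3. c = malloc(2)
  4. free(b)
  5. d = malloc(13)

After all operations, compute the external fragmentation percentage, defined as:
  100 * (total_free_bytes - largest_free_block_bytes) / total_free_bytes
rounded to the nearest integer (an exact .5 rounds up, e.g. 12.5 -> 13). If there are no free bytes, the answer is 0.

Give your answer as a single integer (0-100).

Op 1: a = malloc(6) -> a = 0; heap: [0-5 ALLOC][6-38 FREE]
Op 2: b = malloc(7) -> b = 6; heap: [0-5 ALLOC][6-12 ALLOC][13-38 FREE]
Op 3: c = malloc(2) -> c = 13; heap: [0-5 ALLOC][6-12 ALLOC][13-14 ALLOC][15-38 FREE]
Op 4: free(b) -> (freed b); heap: [0-5 ALLOC][6-12 FREE][13-14 ALLOC][15-38 FREE]
Op 5: d = malloc(13) -> d = 15; heap: [0-5 ALLOC][6-12 FREE][13-14 ALLOC][15-27 ALLOC][28-38 FREE]
Free blocks: [7 11] total_free=18 largest=11 -> 100*(18-11)/18 = 700/18 ≈ 38.889 -> rounds to 39

Answer: 39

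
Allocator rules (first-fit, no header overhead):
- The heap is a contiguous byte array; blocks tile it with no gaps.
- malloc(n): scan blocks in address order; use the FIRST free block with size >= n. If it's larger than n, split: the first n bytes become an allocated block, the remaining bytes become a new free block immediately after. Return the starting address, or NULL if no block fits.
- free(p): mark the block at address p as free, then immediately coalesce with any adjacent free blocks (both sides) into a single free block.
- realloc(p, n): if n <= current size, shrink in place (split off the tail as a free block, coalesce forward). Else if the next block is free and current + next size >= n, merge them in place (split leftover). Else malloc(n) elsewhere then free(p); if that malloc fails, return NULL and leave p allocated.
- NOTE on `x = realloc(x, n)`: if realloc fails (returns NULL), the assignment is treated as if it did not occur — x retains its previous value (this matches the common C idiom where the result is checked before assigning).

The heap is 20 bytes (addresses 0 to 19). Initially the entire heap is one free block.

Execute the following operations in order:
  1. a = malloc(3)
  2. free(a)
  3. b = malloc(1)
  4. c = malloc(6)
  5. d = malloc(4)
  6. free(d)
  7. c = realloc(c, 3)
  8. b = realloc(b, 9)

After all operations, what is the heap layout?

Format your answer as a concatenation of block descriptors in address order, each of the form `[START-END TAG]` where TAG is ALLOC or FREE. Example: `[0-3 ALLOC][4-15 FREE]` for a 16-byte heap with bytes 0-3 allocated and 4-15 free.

Answer: [0-0 FREE][1-3 ALLOC][4-12 ALLOC][13-19 FREE]

Derivation:
Op 1: a = malloc(3) -> a = 0; heap: [0-2 ALLOC][3-19 FREE]
Op 2: free(a) -> (freed a); heap: [0-19 FREE]
Op 3: b = malloc(1) -> b = 0; heap: [0-0 ALLOC][1-19 FREE]
Op 4: c = malloc(6) -> c = 1; heap: [0-0 ALLOC][1-6 ALLOC][7-19 FREE]
Op 5: d = malloc(4) -> d = 7; heap: [0-0 ALLOC][1-6 ALLOC][7-10 ALLOC][11-19 FREE]
Op 6: free(d) -> (freed d); heap: [0-0 ALLOC][1-6 ALLOC][7-19 FREE]
Op 7: c = realloc(c, 3) -> c = 1; heap: [0-0 ALLOC][1-3 ALLOC][4-19 FREE]
Op 8: b = realloc(b, 9) -> b = 4; heap: [0-0 FREE][1-3 ALLOC][4-12 ALLOC][13-19 FREE]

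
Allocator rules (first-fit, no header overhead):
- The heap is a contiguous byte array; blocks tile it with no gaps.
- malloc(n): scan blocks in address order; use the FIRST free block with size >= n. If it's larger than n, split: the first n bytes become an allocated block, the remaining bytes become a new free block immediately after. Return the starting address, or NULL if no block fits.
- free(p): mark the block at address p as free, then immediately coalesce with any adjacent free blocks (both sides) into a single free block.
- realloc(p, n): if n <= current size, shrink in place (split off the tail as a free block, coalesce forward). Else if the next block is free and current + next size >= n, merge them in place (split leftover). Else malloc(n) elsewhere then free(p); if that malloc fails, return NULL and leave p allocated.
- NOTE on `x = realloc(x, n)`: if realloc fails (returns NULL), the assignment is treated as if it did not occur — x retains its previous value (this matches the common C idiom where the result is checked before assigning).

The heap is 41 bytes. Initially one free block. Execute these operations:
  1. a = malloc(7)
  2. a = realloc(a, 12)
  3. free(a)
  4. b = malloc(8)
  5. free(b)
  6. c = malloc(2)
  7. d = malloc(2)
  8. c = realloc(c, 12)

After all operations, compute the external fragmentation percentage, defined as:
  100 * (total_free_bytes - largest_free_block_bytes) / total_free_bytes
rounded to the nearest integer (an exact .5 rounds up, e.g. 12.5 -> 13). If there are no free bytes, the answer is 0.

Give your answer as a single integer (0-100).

Op 1: a = malloc(7) -> a = 0; heap: [0-6 ALLOC][7-40 FREE]
Op 2: a = realloc(a, 12) -> a = 0; heap: [0-11 ALLOC][12-40 FREE]
Op 3: free(a) -> (freed a); heap: [0-40 FREE]
Op 4: b = malloc(8) -> b = 0; heap: [0-7 ALLOC][8-40 FREE]
Op 5: free(b) -> (freed b); heap: [0-40 FREE]
Op 6: c = malloc(2) -> c = 0; heap: [0-1 ALLOC][2-40 FREE]
Op 7: d = malloc(2) -> d = 2; heap: [0-1 ALLOC][2-3 ALLOC][4-40 FREE]
Op 8: c = realloc(c, 12) -> c = 4; heap: [0-1 FREE][2-3 ALLOC][4-15 ALLOC][16-40 FREE]
Free blocks: [2 25] total_free=27 largest=25 -> 100*(27-25)/27 = 200/27 ≈ 7.407 -> rounds to 7

Answer: 7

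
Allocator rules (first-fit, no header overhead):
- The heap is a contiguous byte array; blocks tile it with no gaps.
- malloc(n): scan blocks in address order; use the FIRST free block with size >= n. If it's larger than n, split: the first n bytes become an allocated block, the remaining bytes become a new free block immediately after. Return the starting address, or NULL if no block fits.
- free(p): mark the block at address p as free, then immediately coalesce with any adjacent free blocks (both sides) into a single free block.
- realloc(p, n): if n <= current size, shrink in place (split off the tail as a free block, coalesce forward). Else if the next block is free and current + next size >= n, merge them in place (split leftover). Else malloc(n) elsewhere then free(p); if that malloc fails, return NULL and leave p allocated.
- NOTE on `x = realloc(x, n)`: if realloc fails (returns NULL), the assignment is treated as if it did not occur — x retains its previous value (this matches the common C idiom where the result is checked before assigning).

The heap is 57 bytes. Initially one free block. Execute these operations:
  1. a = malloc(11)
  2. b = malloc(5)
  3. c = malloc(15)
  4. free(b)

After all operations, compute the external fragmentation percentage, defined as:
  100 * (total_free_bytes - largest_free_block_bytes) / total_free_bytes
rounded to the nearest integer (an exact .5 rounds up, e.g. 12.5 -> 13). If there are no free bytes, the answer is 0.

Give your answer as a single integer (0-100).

Op 1: a = malloc(11) -> a = 0; heap: [0-10 ALLOC][11-56 FREE]
Op 2: b = malloc(5) -> b = 11; heap: [0-10 ALLOC][11-15 ALLOC][16-56 FREE]
Op 3: c = malloc(15) -> c = 16; heap: [0-10 ALLOC][11-15 ALLOC][16-30 ALLOC][31-56 FREE]
Op 4: free(b) -> (freed b); heap: [0-10 ALLOC][11-15 FREE][16-30 ALLOC][31-56 FREE]
Free blocks: [5 26] total_free=31 largest=26 -> 100*(31-26)/31 = 500/31 ≈ 16.129 -> rounds to 16

Answer: 16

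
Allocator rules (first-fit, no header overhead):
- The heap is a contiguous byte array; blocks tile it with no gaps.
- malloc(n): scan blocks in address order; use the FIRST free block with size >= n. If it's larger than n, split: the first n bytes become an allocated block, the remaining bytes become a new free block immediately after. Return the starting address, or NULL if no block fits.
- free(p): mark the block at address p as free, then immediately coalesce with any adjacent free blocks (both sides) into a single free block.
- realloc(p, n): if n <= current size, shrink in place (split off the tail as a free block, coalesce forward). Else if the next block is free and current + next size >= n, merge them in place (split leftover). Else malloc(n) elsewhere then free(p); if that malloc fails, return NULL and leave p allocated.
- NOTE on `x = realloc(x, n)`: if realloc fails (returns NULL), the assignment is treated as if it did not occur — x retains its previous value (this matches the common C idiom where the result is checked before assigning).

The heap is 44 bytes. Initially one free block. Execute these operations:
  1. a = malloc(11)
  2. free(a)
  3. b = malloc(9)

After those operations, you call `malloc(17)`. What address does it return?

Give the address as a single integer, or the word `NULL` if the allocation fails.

Answer: 9

Derivation:
Op 1: a = malloc(11) -> a = 0; heap: [0-10 ALLOC][11-43 FREE]
Op 2: free(a) -> (freed a); heap: [0-43 FREE]
Op 3: b = malloc(9) -> b = 0; heap: [0-8 ALLOC][9-43 FREE]
malloc(17): first-fit scan over [0-8 ALLOC][9-43 FREE] -> 9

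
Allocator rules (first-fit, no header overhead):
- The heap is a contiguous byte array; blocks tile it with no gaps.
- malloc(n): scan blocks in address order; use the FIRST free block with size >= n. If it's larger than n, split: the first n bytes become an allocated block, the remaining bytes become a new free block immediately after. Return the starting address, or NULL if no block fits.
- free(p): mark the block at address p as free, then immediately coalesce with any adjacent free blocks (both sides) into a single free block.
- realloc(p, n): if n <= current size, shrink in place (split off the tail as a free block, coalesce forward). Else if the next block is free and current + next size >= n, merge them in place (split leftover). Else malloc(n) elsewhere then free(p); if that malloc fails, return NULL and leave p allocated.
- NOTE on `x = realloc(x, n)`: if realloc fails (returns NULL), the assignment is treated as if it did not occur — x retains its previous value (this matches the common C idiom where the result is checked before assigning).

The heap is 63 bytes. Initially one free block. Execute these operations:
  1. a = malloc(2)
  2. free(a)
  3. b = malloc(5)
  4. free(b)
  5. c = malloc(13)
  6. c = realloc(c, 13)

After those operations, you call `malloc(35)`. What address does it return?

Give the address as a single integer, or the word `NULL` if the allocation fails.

Op 1: a = malloc(2) -> a = 0; heap: [0-1 ALLOC][2-62 FREE]
Op 2: free(a) -> (freed a); heap: [0-62 FREE]
Op 3: b = malloc(5) -> b = 0; heap: [0-4 ALLOC][5-62 FREE]
Op 4: free(b) -> (freed b); heap: [0-62 FREE]
Op 5: c = malloc(13) -> c = 0; heap: [0-12 ALLOC][13-62 FREE]
Op 6: c = realloc(c, 13) -> c = 0; heap: [0-12 ALLOC][13-62 FREE]
malloc(35): first-fit scan over [0-12 ALLOC][13-62 FREE] -> 13

Answer: 13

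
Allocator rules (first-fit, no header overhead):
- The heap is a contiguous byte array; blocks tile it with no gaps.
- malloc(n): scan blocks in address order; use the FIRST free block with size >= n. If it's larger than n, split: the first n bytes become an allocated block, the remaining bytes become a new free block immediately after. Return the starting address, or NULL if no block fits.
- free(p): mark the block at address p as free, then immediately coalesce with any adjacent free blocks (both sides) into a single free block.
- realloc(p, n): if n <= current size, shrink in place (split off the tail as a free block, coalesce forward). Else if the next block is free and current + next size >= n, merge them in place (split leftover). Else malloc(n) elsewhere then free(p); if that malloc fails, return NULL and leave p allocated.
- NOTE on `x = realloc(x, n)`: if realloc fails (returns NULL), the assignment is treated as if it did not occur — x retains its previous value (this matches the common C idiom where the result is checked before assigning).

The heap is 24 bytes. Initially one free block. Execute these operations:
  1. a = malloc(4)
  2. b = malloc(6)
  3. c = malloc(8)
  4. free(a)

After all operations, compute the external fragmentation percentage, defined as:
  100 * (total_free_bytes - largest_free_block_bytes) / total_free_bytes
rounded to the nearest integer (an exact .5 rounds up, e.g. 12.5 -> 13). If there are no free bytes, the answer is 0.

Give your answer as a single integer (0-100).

Op 1: a = malloc(4) -> a = 0; heap: [0-3 ALLOC][4-23 FREE]
Op 2: b = malloc(6) -> b = 4; heap: [0-3 ALLOC][4-9 ALLOC][10-23 FREE]
Op 3: c = malloc(8) -> c = 10; heap: [0-3 ALLOC][4-9 ALLOC][10-17 ALLOC][18-23 FREE]
Op 4: free(a) -> (freed a); heap: [0-3 FREE][4-9 ALLOC][10-17 ALLOC][18-23 FREE]
Free blocks: [4 6] total_free=10 largest=6 -> 100*(10-6)/10 = 400/10 = 40

Answer: 40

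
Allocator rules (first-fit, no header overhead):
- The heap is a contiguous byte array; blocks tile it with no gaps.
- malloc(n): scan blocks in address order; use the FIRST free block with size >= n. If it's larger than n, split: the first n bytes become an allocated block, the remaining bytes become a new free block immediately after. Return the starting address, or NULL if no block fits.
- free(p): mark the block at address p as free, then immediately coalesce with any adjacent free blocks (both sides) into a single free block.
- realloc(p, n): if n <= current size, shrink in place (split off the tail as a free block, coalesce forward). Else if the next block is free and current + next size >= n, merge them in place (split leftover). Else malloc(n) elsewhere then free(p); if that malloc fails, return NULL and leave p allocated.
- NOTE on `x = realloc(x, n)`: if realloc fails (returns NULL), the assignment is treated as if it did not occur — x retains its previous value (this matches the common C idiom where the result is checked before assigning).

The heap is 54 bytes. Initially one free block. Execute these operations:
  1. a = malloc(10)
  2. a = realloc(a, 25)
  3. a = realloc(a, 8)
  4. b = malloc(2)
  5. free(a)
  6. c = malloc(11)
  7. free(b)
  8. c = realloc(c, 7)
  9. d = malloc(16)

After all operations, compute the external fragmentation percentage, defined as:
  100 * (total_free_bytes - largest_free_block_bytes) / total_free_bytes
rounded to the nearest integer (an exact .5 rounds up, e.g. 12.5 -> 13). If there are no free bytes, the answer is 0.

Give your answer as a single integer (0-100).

Op 1: a = malloc(10) -> a = 0; heap: [0-9 ALLOC][10-53 FREE]
Op 2: a = realloc(a, 25) -> a = 0; heap: [0-24 ALLOC][25-53 FREE]
Op 3: a = realloc(a, 8) -> a = 0; heap: [0-7 ALLOC][8-53 FREE]
Op 4: b = malloc(2) -> b = 8; heap: [0-7 ALLOC][8-9 ALLOC][10-53 FREE]
Op 5: free(a) -> (freed a); heap: [0-7 FREE][8-9 ALLOC][10-53 FREE]
Op 6: c = malloc(11) -> c = 10; heap: [0-7 FREE][8-9 ALLOC][10-20 ALLOC][21-53 FREE]
Op 7: free(b) -> (freed b); heap: [0-9 FREE][10-20 ALLOC][21-53 FREE]
Op 8: c = realloc(c, 7) -> c = 10; heap: [0-9 FREE][10-16 ALLOC][17-53 FREE]
Op 9: d = malloc(16) -> d = 17; heap: [0-9 FREE][10-16 ALLOC][17-32 ALLOC][33-53 FREE]
Free blocks: [10 21] total_free=31 largest=21 -> 100*(31-21)/31 = 1000/31 ≈ 32.258 -> rounds to 32

Answer: 32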